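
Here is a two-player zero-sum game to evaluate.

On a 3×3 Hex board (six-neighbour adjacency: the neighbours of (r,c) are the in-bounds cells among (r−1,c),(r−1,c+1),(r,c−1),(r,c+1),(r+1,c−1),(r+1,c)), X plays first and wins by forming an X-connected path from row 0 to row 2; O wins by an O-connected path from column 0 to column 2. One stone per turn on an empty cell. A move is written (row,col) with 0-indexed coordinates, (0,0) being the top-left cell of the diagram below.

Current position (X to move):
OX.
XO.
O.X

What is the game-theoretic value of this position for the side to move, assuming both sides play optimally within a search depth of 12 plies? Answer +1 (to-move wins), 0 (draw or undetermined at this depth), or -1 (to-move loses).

value(OX./XO./O.X, X) = -1

ply 1, X at OX./XO./O.X | (0,2)=-1→OXX/XO./O.X*; (1,2)=-1→OX./XOX/O.X; (2,1)=-1→OX./XO./OXX
ply 2, O at OXX/XO./O.X | (1,2)=+1→OXX/XOO/O.X*; (2,1)=-1→OXX/XO./OOX
ply 3: OXX/XOO/O.X is terminal -1 (X); from OX./XO./O.X depth 12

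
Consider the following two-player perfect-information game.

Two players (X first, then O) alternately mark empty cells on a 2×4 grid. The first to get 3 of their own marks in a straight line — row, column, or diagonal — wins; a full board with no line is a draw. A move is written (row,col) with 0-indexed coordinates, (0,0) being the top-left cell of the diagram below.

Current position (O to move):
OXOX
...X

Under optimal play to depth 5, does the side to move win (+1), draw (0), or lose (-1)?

value(OXOX/...X, O) = 0

p1 O@[OXOX/...X]: (1,0)[OXOX/O..X]+0* (1,1)[OXOX/.O.X]+0 (1,2)[OXOX/..OX]+0
p2 X@[OXOX/O..X]: (1,1)[OXOX/OX.X]+0* (1,2)[OXOX/O.XX]+0
p3 O@[OXOX/OX.X]: (1,2)[OXOX/OXOX]+0*
p4 X@[OXOX/OXOX] terminal +0; root [OXOX/...X] d5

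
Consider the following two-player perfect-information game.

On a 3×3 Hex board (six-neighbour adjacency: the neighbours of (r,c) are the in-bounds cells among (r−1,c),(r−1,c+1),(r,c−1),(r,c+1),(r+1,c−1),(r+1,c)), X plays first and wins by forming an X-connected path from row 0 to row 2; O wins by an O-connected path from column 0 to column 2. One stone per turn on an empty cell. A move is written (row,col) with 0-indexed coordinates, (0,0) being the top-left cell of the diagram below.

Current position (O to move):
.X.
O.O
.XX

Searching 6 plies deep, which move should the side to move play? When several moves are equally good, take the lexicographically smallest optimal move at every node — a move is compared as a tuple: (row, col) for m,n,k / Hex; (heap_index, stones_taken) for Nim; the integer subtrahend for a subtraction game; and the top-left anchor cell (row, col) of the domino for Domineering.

O's best at [.X./O.O/.XX]: (1,1)

p1 O@[.X./O.O/.XX]: (0,0)[OX./O.O/.XX]-1 (0,2)[.XO/O.O/.XX]-1 (1,1)[.X./OOO/.XX]+1* (2,0)[.X./O.O/OXX]-1
p2 X@[.X./OOO/.XX] terminal -1; root [.X./O.O/.XX] d6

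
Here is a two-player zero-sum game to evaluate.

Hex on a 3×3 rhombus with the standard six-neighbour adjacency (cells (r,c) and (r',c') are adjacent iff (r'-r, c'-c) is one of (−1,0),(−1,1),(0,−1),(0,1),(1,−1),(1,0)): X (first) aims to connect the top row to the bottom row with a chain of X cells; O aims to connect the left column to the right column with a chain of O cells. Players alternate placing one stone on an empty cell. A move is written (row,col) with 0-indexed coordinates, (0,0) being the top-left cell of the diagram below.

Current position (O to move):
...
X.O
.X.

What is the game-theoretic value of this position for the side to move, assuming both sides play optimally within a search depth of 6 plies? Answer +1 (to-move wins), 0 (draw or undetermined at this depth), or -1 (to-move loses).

value(.../X.O/.X., O) = -1

ply 1, O at .../X.O/.X. | (0,0)=-1→O../X.O/.X.*; (0,1)=-1→.O./X.O/.X.; (0,2)=-1→..O/X.O/.X.; (1,1)=-1→.../XOO/.X.; (2,0)=-1→.../X.O/OX.; (2,2)=-1→.../X.O/.XO
ply 2, X at O../X.O/.X. | (0,1)=+1→OX./X.O/.X.*; (0,2)=-1→O.X/X.O/.X.; (1,1)=+1→O../XXO/.X.; (2,0)=-1→O../X.O/XX.; (2,2)=-1→O../X.O/.XX
ply 3, O at OX./X.O/.X. | (0,2)=-1→OXO/X.O/.X.*; (1,1)=-1→OX./XOO/.X.; (2,0)=-1→OX./X.O/OX.; (2,2)=-1→OX./X.O/.XO
ply 4, X at OXO/X.O/.X. | (1,1)=+1→OXO/XXO/.X.*; (2,0)=+1→OXO/X.O/XX.; (2,2)=+1→OXO/X.O/.XX
ply 5: OXO/XXO/.X. is terminal -1 (O); from .../X.O/.X. depth 6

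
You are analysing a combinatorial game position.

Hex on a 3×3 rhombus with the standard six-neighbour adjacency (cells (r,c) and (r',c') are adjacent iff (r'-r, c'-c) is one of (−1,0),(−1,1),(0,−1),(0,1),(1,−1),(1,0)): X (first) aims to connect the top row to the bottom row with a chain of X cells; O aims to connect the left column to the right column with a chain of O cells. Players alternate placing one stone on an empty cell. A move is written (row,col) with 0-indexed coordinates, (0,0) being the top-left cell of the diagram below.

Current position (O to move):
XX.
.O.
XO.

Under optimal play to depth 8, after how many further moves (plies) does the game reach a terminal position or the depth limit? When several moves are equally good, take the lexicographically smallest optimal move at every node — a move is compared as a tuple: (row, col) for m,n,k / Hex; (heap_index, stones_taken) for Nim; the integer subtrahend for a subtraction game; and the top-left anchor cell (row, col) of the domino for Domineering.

PV length from [XX./.O./XO.]: 3 plies

p1 O@[XX./.O./XO.]: (0,2)[XXO/.O./XO.]-1 (1,0)[XX./OO./XO.]+1* (1,2)[XX./.OO/XO.]-1 (2,2)[XX./.O./XOO]-1
p2 X@[XX./OO./XO.]: (0,2)[XXX/OO./XO.]-1* (1,2)[XX./OOX/XO.]-1 (2,2)[XX./OO./XOX]-1
p3 O@[XXX/OO./XO.]: (1,2)[XXX/OOO/XO.]+1* (2,2)[XXX/OO./XOO]+1
p4 X@[XXX/OOO/XO.] terminal -1; root [XX./.O./XO.] d8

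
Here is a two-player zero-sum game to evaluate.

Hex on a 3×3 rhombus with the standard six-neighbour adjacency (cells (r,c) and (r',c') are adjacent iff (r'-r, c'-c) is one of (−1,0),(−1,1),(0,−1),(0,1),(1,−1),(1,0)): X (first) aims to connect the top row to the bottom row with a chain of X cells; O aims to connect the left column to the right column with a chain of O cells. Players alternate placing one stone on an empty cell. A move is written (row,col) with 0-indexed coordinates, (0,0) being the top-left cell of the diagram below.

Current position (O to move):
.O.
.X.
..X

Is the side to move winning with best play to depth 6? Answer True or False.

[.O./.X./..X] O move#1: (0,0):-1/OO./.X./..X, (0,2):+1/.OO/.X./..X*, (1,0):-1/.O./OX./..X, (1,2):-1/.O./.XO/..X, (2,0):-1/.O./.X./O.X, (2,1):-1/.O./.X./.OX
[.OO/.X./..X] X move#2: (0,0):-1/XOO/.X./..X*, (1,0):-1/.OO/XX./..X, (1,2):-1/.OO/.XX/..X, (2,0):-1/.OO/.X./X.X, (2,1):-1/.OO/.X./.XX
[XOO/.X./..X] O move#3: (1,0):+1/XOO/OX./..X*, (1,2):-1/XOO/.XO/..X, (2,0):-1/XOO/.X./O.X, (2,1):-1/XOO/.X./.OX
[XOO/OX./..X] end (terminal -1, X#4); searched .O./.X./..X to 6

O winning at [.O./.X./..X]: True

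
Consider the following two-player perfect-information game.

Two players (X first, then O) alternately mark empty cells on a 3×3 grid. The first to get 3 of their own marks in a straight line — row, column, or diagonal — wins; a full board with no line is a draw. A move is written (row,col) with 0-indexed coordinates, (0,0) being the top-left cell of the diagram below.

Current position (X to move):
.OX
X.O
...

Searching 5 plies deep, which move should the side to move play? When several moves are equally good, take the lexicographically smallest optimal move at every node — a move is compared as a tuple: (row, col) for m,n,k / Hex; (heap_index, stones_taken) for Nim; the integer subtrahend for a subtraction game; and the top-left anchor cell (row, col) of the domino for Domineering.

X's best at [.OX/X.O/...]: (2,0)

ply 1, X at .OX/X.O/... | (0,0)=+0→XOX/X.O/...; (1,1)=+0→.OX/XXO/...; (2,0)=+1→.OX/X.O/X..*; (2,1)=+0→.OX/X.O/.X.; (2,2)=+0→.OX/X.O/..X
ply 2, O at .OX/X.O/X.. | (0,0)=-1→OOX/X.O/X..*; (1,1)=-1→.OX/XOO/X..; (2,1)=-1→.OX/X.O/XO.; (2,2)=-1→.OX/X.O/X.O
ply 3, X at OOX/X.O/X.. | (1,1)=+1→OOX/XXO/X..*; (2,1)=+1→OOX/X.O/XX.; (2,2)=+1→OOX/X.O/X.X
ply 4: OOX/XXO/X.. is terminal -1 (O); from .OX/X.O/... depth 5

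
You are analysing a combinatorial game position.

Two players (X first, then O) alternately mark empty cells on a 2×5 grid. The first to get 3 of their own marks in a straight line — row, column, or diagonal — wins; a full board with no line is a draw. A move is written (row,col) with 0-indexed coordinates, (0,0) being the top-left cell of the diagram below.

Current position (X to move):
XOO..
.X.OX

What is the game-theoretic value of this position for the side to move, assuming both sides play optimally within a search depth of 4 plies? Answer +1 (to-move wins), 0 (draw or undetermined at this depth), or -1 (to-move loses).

[XOO../.X.OX] X move#1: (0,3):+0/XOOX./.X.OX*, (0,4):-1/XOO.X/.X.OX, (1,0):-1/XOO../XX.OX, (1,2):-1/XOO../.XXOX
[XOOX./.X.OX] O move#2: (0,4):+0/XOOXO/.X.OX*, (1,0):+0/XOOX./OX.OX, (1,2):+0/XOOX./.XOOX
[XOOXO/.X.OX] X move#3: (1,0):+0/XOOXO/XX.OX*, (1,2):+0/XOOXO/.XXOX
[XOOXO/XX.OX] O move#4: (1,2):+0/XOOXO/XXOOX*
[XOOXO/XXOOX] end (terminal +0, X#5); searched XOO../.X.OX to 4

value(XOO../.X.OX, X) = 0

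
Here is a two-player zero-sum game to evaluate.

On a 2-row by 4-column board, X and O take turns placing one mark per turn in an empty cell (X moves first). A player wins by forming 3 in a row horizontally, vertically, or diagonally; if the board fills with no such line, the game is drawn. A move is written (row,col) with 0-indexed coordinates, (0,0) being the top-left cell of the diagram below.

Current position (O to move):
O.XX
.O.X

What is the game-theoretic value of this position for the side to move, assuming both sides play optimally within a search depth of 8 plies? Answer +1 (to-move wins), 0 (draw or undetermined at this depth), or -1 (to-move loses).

p1 O@[O.XX/.O.X]: (0,1)[OOXX/.O.X]+0* (1,0)[O.XX/OO.X]-1 (1,2)[O.XX/.OOX]-1
p2 X@[OOXX/.O.X]: (1,0)[OOXX/XO.X]+0* (1,2)[OOXX/.OXX]+0
p3 O@[OOXX/XO.X]: (1,2)[OOXX/XOOX]+0*
p4 X@[OOXX/XOOX] terminal +0; root [O.XX/.O.X] d8

value(O.XX/.O.X, O) = 0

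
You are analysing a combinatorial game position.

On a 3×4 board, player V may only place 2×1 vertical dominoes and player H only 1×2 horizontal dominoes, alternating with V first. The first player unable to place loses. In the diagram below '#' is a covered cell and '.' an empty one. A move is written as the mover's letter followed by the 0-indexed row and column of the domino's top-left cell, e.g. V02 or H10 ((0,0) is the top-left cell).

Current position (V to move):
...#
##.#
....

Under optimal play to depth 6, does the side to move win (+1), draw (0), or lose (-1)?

[...#/##.#/....] V move#1: V02:-1/..##/####/....*, V12:-1/...#/####/..#.
[..##/####/....] H move#2: H00:+1/####/####/....*, H20:+1/..##/####/##.., H21:+1/..##/####/.##., H22:+1/..##/####/..##
[####/####/....] end (terminal -1, V#3); searched ...#/##.#/.... to 6

value(...#/##.#/...., V) = -1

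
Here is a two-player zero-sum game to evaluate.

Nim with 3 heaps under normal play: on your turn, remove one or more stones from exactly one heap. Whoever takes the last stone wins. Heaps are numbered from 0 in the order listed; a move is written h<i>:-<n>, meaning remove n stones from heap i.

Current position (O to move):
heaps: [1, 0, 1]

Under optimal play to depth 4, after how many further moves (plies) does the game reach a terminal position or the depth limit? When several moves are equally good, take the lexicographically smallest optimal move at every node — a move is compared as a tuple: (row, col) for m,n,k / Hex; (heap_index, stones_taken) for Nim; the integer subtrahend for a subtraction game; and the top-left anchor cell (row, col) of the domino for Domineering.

[(1,0,1)] O move#1: h0:-1:-1/(0,0,1)*, h2:-1:-1/(1,0,0)
[(0,0,1)] X move#2: h2:-1:+1/(0,0,0)*
[(0,0,0)] end (terminal -1, O#3); searched (1,0,1) to 4

PV length from [(1,0,1)]: 2 plies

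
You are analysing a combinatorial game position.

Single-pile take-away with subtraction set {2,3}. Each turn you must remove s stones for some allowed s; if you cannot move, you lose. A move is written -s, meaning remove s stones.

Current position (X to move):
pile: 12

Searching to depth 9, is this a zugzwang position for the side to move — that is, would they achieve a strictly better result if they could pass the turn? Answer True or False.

zugzwang(12, X) = False

ply 1, X at 12 | -2=+1→10*; -3=-1→9
ply 2, O at 10 | -2=-1→8*; -3=-1→7
ply 3, X at 8 | -2=+1→6*; -3=+1→5
ply 4, O at 6 | -2=-1→4*; -3=-1→3
ply 5, X at 4 | -2=-1→2; -3=+1→1*
ply 6: 1 is terminal -1 (O); from 12 depth 9
if X skipped the turn, O would face:
~ ply 1, O at 12 | -2=+1→10*; -3=-1→9
~ ply 2, X at 10 | -2=-1→8*; -3=-1→7
~ ply 3, O at 8 | -2=+1→6*; -3=+1→5
~ ply 4, X at 6 | -2=-1→4*; -3=-1→3
~ ply 5, O at 4 | -2=-1→2; -3=+1→1*
~ ply 6: 1 is terminal -1 (X); from 12 depth 9
compare (X): move=+1 vs pass=-1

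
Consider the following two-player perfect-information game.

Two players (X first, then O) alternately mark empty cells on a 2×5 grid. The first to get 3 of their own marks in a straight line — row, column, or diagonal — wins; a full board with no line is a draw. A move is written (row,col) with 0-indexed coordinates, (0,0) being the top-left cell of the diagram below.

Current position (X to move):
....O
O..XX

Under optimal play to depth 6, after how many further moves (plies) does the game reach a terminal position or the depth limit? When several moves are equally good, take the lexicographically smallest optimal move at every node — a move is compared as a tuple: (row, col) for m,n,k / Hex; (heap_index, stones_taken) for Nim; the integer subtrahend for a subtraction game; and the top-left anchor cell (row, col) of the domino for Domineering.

PV length from [....O/O..XX]: 1 ply

[....O/O..XX] X move#1: (0,0):+0/X...O/O..XX, (0,1):+0/.X..O/O..XX, (0,2):+0/..X.O/O..XX, (0,3):+0/...XO/O..XX, (1,1):+0/....O/OX.XX, (1,2):+1/....O/O.XXX*
[....O/O.XXX] end (terminal -1, O#2); searched ....O/O..XX to 6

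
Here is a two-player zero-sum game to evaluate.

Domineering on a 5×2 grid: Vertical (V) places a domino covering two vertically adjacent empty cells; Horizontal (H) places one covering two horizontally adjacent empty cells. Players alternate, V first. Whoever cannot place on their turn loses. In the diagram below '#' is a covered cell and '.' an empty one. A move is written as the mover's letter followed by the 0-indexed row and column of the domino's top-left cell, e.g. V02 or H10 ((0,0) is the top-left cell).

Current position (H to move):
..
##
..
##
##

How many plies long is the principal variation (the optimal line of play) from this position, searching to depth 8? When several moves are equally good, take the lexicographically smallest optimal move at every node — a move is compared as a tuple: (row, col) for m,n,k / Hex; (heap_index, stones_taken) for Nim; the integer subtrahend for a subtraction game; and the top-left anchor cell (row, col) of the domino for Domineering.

PV length from [../##/../##/##]: 1 ply

p1 H@[../##/../##/##]: H00[##/##/../##/##]+1* H20[../##/##/##/##]+1
p2 V@[##/##/../##/##] terminal -1; root [../##/../##/##] d8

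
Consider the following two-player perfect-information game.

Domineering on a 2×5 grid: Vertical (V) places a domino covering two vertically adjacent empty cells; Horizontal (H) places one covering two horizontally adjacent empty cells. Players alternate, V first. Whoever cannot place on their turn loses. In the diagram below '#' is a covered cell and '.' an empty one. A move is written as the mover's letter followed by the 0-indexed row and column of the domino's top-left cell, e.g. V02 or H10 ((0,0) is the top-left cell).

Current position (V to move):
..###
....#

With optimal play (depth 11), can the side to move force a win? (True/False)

p1 V@[..###/....#]: V00[#.###/#...#]-1 V01[.####/.#..#]+1*
p2 H@[.####/.#..#]: H12[.####/.####]-1*
p3 V@[.####/.####]: V00[#####/#####]+1*
p4 H@[#####/#####] terminal -1; root [..###/....#] d11

V winning at [..###/....#]: True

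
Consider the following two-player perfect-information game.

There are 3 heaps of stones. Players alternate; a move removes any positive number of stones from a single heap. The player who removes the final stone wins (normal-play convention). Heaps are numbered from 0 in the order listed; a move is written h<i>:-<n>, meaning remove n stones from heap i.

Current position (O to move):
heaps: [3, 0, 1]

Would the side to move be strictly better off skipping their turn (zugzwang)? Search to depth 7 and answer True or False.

[(3,0,1)] O move#1: h0:-1:-1/(2,0,1), h0:-2:+1/(1,0,1)*, h0:-3:-1/(0,0,1), h2:-1:-1/(3,0,0)
[(1,0,1)] X move#2: h0:-1:-1/(0,0,1)*, h2:-1:-1/(1,0,0)
[(0,0,1)] O move#3: h2:-1:+1/(0,0,0)*
[(0,0,0)] end (terminal -1, X#4); searched (3,0,1) to 7
if O skipped the turn, X would face:
~ [(3,0,1)] X move#1: h0:-1:-1/(2,0,1), h0:-2:+1/(1,0,1)*, h0:-3:-1/(0,0,1), h2:-1:-1/(3,0,0)
~ [(1,0,1)] O move#2: h0:-1:-1/(0,0,1)*, h2:-1:-1/(1,0,0)
~ [(0,0,1)] X move#3: h2:-1:+1/(0,0,0)*
~ [(0,0,0)] end (terminal -1, O#4); searched (3,0,1) to 7
compare (O): move=+1 vs pass=-1

zugzwang((3,0,1), O) = False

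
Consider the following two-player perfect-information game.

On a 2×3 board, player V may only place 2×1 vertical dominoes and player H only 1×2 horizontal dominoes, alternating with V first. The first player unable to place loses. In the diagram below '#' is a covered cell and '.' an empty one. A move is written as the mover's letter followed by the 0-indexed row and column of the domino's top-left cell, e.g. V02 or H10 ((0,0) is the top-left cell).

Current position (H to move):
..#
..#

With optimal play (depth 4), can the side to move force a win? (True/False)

ply 1, H at ..#/..# | H00=+1→###/..#*; H10=+1→..#/###
ply 2: ###/..# is terminal -1 (V); from ..#/..# depth 4

H winning at [..#/..#]: True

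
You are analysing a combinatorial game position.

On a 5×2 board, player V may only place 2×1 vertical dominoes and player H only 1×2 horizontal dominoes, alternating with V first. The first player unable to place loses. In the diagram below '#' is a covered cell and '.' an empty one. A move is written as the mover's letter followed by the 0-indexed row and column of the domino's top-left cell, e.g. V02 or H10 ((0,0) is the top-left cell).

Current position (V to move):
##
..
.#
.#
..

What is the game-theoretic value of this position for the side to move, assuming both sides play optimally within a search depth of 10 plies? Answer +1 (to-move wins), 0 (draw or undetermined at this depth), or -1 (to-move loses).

p1 V@[##/../.#/.#/..]: V10[##/#./##/.#/..]-1* V20[##/../##/##/..]-1 V30[##/../.#/##/#.]-1
p2 H@[##/#./##/.#/..]: H40[##/#./##/.#/##]+1*
p3 V@[##/#./##/.#/##] terminal -1; root [##/../.#/.#/..] d10

value(##/../.#/.#/.., V) = -1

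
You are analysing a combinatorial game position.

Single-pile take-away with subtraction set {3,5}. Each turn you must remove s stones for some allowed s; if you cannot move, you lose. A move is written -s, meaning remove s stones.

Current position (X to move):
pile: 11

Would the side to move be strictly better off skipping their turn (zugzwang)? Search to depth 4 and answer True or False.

zugzwang(11, X) = False

p1 X@[11]: -3[8]+1* -5[6]-1
p2 O@[8]: -3[5]-1* -5[3]-1
p3 X@[5]: -3[2]+1* -5[0]+1
p4 O@[2] terminal -1; root [11] d4
pass branch (O moves first from the same position):
  | p1 O@[11]: -3[8]+1* -5[6]-1
  | p2 X@[8]: -3[5]-1* -5[3]-1
  | p3 O@[5]: -3[2]+1* -5[0]+1
  | p4 X@[2] terminal -1; root [11] d4
X moving scores +1; X passing scores -1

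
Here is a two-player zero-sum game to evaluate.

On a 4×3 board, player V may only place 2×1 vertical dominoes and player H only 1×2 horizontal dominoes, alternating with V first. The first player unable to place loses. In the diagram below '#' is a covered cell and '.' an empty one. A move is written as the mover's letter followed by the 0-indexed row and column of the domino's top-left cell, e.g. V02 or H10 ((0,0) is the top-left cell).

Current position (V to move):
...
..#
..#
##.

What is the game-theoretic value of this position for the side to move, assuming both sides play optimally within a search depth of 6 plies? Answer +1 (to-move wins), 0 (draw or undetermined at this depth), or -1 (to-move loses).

ply 1, V at .../..#/..#/##. | V00=+1→#../#.#/..#/##.*; V01=+1→.#./.##/..#/##.; V10=+1→.../#.#/#.#/##.; V11=+1→.../.##/.##/##.
ply 2, H at #../#.#/..#/##. | H01=-1→###/#.#/..#/##.*; H20=-1→#../#.#/###/##.
ply 3, V at ###/#.#/..#/##. | V11=+1→###/###/.##/##.*
ply 4: ###/###/.##/##. is terminal -1 (H); from .../..#/..#/##. depth 6

value(.../..#/..#/##., V) = +1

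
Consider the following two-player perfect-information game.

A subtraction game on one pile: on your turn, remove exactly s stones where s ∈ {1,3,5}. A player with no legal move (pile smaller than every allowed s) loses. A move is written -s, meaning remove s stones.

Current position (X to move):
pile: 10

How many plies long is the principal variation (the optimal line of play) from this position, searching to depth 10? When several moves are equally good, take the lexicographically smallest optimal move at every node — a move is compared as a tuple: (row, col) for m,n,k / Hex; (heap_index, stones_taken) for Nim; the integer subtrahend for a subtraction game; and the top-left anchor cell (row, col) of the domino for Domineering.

p1 X@[10]: -1[9]-1* -3[7]-1 -5[5]-1
p2 O@[9]: -1[8]+1* -3[6]+1 -5[4]+1
p3 X@[8]: -1[7]-1* -3[5]-1 -5[3]-1
p4 O@[7]: -1[6]+1* -3[4]+1 -5[2]+1
p5 X@[6]: -1[5]-1* -3[3]-1 -5[1]-1
p6 O@[5]: -1[4]+1* -3[2]+1 -5[0]+1
p7 X@[4]: -1[3]-1* -3[1]-1
p8 O@[3]: -1[2]+1* -3[0]+1
p9 X@[2]: -1[1]-1*
p10 O@[1]: -1[0]+1*
p11 X@[0] terminal -1; root [10] d10

PV length from [10]: 10 plies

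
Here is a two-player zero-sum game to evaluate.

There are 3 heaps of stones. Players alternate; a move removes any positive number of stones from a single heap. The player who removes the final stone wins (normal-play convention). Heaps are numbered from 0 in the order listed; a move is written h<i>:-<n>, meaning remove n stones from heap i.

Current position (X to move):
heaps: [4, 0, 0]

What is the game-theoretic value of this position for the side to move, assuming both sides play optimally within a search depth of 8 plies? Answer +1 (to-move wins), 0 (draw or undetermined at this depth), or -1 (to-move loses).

value((4,0,0), X) = +1

[(4,0,0)] X move#1: h0:-1:-1/(3,0,0), h0:-2:-1/(2,0,0), h0:-3:-1/(1,0,0), h0:-4:+1/(0,0,0)*
[(0,0,0)] end (terminal -1, O#2); searched (4,0,0) to 8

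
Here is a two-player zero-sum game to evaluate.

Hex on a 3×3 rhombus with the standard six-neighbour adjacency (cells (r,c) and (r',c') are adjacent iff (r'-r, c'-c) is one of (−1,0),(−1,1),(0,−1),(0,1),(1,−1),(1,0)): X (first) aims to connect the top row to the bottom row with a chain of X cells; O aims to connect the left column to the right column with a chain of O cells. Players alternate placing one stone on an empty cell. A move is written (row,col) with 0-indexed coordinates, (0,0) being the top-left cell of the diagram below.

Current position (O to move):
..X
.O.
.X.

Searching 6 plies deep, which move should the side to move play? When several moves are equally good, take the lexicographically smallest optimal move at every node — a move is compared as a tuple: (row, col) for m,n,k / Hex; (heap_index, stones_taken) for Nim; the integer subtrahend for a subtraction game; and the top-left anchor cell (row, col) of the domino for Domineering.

ply 1, O at ..X/.O./.X. | (0,0)=-1→O.X/.O./.X.; (0,1)=-1→.OX/.O./.X.; (1,0)=-1→..X/OO./.X.; (1,2)=+1→..X/.OO/.X.*; (2,0)=-1→..X/.O./OX.; (2,2)=-1→..X/.O./.XO
ply 2, X at ..X/.OO/.X. | (0,0)=-1→X.X/.OO/.X.*; (0,1)=-1→.XX/.OO/.X.; (1,0)=-1→..X/XOO/.X.; (2,0)=-1→..X/.OO/XX.; (2,2)=-1→..X/.OO/.XX
ply 3, O at X.X/.OO/.X. | (0,1)=+1→XOX/.OO/.X.*; (1,0)=+1→X.X/OOO/.X.; (2,0)=+1→X.X/.OO/OX.; (2,2)=+1→X.X/.OO/.XO
ply 4, X at XOX/.OO/.X. | (1,0)=-1→XOX/XOO/.X.*; (2,0)=-1→XOX/.OO/XX.; (2,2)=-1→XOX/.OO/.XX
ply 5, O at XOX/XOO/.X. | (2,0)=+1→XOX/XOO/OX.*; (2,2)=-1→XOX/XOO/.XO
ply 6: XOX/XOO/OX. is terminal -1 (X); from ..X/.O./.X. depth 6

O's best at [..X/.O./.X.]: (1,2)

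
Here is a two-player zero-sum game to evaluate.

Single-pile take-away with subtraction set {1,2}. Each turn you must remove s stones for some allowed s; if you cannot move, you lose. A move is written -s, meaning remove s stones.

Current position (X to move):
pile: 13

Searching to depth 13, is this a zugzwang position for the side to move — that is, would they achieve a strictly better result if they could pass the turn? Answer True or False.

p1 X@[13]: -1[12]+1* -2[11]-1
p2 O@[12]: -1[11]-1* -2[10]-1
p3 X@[11]: -1[10]-1 -2[9]+1*
p4 O@[9]: -1[8]-1* -2[7]-1
p5 X@[8]: -1[7]-1 -2[6]+1*
p6 O@[6]: -1[5]-1* -2[4]-1
p7 X@[5]: -1[4]-1 -2[3]+1*
p8 O@[3]: -1[2]-1* -2[1]-1
p9 X@[2]: -1[1]-1 -2[0]+1*
p10 O@[0] terminal -1; root [13] d13
if X skipped the turn, O would face:
~ p1 O@[13]: -1[12]+1* -2[11]-1
~ p2 X@[12]: -1[11]-1* -2[10]-1
~ p3 O@[11]: -1[10]-1 -2[9]+1*
~ p4 X@[9]: -1[8]-1* -2[7]-1
~ p5 O@[8]: -1[7]-1 -2[6]+1*
~ p6 X@[6]: -1[5]-1* -2[4]-1
~ p7 O@[5]: -1[4]-1 -2[3]+1*
~ p8 X@[3]: -1[2]-1* -2[1]-1
~ p9 O@[2]: -1[1]-1 -2[0]+1*
~ p10 X@[0] terminal -1; root [13] d13
compare (X): move=+1 vs pass=-1

zugzwang(13, X) = False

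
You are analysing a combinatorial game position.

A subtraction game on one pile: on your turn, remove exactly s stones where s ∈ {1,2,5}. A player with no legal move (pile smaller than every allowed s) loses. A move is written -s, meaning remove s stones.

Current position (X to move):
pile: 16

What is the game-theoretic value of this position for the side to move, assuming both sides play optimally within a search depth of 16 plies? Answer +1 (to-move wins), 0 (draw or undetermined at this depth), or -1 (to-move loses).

[16] X move#1: -1:+1/15*, -2:-1/14, -5:-1/11
[15] O move#2: -1:-1/14*, -2:-1/13, -5:-1/10
[14] X move#3: -1:-1/13, -2:+1/12*, -5:+1/9
[12] O move#4: -1:-1/11*, -2:-1/10, -5:-1/7
[11] X move#5: -1:-1/10, -2:+1/9*, -5:+1/6
[9] O move#6: -1:-1/8*, -2:-1/7, -5:-1/4
[8] X move#7: -1:-1/7, -2:+1/6*, -5:+1/3
[6] O move#8: -1:-1/5*, -2:-1/4, -5:-1/1
[5] X move#9: -1:-1/4, -2:+1/3*, -5:+1/0
[3] O move#10: -1:-1/2*, -2:-1/1
[2] X move#11: -1:-1/1, -2:+1/0*
[0] end (terminal -1, O#12); searched 16 to 16

value(16, X) = +1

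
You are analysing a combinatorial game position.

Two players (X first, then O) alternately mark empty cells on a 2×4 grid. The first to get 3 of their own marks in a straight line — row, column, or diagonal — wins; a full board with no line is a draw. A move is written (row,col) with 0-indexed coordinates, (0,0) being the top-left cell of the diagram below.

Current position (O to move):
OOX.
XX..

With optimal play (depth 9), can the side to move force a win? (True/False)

[OOX./XX..] O move#1: (0,3):-1/OOXO/XX.., (1,2):+0/OOX./XXO.*, (1,3):-1/OOX./XX.O
[OOX./XXO.] X move#2: (0,3):+0/OOXX/XXO.*, (1,3):+0/OOX./XXOX
[OOXX/XXO.] O move#3: (1,3):+0/OOXX/XXOO*
[OOXX/XXOO] end (terminal +0, X#4); searched OOX./XX.. to 9

O winning at [OOX./XX..]: False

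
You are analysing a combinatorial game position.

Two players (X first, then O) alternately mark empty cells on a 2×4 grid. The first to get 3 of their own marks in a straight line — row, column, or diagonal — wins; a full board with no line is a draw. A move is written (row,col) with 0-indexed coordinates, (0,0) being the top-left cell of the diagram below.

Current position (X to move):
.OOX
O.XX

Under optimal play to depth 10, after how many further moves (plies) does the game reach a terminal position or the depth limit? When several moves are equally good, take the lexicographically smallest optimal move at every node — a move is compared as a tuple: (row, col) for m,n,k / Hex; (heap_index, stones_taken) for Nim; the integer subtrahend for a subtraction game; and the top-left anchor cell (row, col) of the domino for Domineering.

p1 X@[.OOX/O.XX]: (0,0)[XOOX/O.XX]+0 (1,1)[.OOX/OXXX]+1*
p2 O@[.OOX/OXXX] terminal -1; root [.OOX/O.XX] d10

PV length from [.OOX/O.XX]: 1 ply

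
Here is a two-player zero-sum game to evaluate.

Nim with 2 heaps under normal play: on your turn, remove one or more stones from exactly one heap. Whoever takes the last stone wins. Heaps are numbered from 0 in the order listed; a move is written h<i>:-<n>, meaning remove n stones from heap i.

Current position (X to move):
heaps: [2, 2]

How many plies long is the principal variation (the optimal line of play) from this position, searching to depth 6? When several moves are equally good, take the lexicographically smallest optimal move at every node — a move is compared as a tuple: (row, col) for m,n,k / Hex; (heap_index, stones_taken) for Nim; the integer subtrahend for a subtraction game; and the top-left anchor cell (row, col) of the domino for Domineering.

PV length from [(2,2)]: 4 plies

p1 X@[(2,2)]: h0:-1[(1,2)]-1* h0:-2[(0,2)]-1 h1:-1[(2,1)]-1 h1:-2[(2,0)]-1
p2 O@[(1,2)]: h0:-1[(0,2)]-1 h1:-1[(1,1)]+1* h1:-2[(1,0)]-1
p3 X@[(1,1)]: h0:-1[(0,1)]-1* h1:-1[(1,0)]-1
p4 O@[(0,1)]: h1:-1[(0,0)]+1*
p5 X@[(0,0)] terminal -1; root [(2,2)] d6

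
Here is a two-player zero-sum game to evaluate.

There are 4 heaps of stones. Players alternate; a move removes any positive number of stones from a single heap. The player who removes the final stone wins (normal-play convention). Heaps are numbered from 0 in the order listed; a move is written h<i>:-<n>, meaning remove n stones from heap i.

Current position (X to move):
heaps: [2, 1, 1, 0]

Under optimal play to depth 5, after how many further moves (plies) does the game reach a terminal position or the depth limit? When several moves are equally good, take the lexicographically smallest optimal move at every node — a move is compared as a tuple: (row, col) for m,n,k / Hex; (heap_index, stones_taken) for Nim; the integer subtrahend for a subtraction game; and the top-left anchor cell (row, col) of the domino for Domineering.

PV length from [(2,1,1,0)]: 3 plies

[(2,1,1,0)] X move#1: h0:-1:-1/(1,1,1,0), h0:-2:+1/(0,1,1,0)*, h1:-1:-1/(2,0,1,0), h2:-1:-1/(2,1,0,0)
[(0,1,1,0)] O move#2: h1:-1:-1/(0,0,1,0)*, h2:-1:-1/(0,1,0,0)
[(0,0,1,0)] X move#3: h2:-1:+1/(0,0,0,0)*
[(0,0,0,0)] end (terminal -1, O#4); searched (2,1,1,0) to 5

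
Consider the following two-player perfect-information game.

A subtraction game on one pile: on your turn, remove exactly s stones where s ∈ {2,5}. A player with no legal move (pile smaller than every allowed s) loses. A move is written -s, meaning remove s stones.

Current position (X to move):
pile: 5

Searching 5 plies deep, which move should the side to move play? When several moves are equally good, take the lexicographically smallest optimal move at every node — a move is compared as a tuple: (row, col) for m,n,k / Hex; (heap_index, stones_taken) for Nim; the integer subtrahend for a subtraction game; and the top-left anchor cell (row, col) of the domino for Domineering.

ply 1, X at 5 | -2=-1→3; -5=+1→0*
ply 2: 0 is terminal -1 (O); from 5 depth 5

X's best at [5]: -5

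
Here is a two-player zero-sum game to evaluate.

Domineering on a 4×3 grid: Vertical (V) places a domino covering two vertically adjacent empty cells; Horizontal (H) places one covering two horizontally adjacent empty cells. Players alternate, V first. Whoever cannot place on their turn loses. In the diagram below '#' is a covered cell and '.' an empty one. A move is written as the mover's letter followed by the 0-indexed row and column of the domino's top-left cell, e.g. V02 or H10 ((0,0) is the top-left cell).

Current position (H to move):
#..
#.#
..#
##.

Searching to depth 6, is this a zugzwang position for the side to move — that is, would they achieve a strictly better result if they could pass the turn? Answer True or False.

ply 1, H at #../#.#/..#/##. | H01=-1→###/#.#/..#/##.*; H20=-1→#../#.#/###/##.
ply 2, V at ###/#.#/..#/##. | V11=+1→###/###/.##/##.*
ply 3: ###/###/.##/##. is terminal -1 (H); from #../#.#/..#/##. depth 6
if H skipped the turn, V would face:
~ ply 1, V at #../#.#/..#/##. | V01=-1→##./###/..#/##.*; V11=-1→#../###/.##/##.
~ ply 2, H at ##./###/..#/##. | H20=+1→##./###/###/##.*
~ ply 3: ##./###/###/##. is terminal -1 (V); from #../#.#/..#/##. depth 6
compare (H): move=-1 vs pass=+1

zugzwang(#../#.#/..#/##., H) = True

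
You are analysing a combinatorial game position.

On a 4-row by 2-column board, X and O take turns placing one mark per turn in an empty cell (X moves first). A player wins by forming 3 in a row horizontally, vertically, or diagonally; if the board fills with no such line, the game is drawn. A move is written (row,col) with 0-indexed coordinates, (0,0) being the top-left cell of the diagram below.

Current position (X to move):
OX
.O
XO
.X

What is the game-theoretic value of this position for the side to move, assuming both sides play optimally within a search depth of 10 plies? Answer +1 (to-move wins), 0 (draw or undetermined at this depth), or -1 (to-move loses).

value(OX/.O/XO/.X, X) = 0

ply 1, X at OX/.O/XO/.X | (1,0)=+0→OX/XO/XO/.X*; (3,0)=+0→OX/.O/XO/XX
ply 2, O at OX/XO/XO/.X | (3,0)=+0→OX/XO/XO/OX*
ply 3: OX/XO/XO/OX is terminal +0 (X); from OX/.O/XO/.X depth 10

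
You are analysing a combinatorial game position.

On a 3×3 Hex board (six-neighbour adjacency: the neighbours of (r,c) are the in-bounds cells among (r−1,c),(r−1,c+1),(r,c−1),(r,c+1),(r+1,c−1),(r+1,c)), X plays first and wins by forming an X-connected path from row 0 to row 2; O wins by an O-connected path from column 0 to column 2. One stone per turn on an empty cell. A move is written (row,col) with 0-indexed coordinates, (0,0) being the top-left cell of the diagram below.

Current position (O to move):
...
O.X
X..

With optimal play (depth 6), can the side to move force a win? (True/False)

ply 1, O at .../O.X/X.. | (0,0)=-1→O../O.X/X..; (0,1)=-1→.O./O.X/X..; (0,2)=+1→..O/O.X/X..*; (1,1)=-1→.../OOX/X..; (2,1)=-1→.../O.X/XO.; (2,2)=-1→.../O.X/X.O
ply 2, X at ..O/O.X/X.. | (0,0)=-1→X.O/O.X/X..*; (0,1)=-1→.XO/O.X/X..; (1,1)=-1→..O/OXX/X..; (2,1)=-1→..O/O.X/XX.; (2,2)=-1→..O/O.X/X.X
ply 3, O at X.O/O.X/X.. | (0,1)=+1→XOO/O.X/X..*; (1,1)=+1→X.O/OOX/X..; (2,1)=+1→X.O/O.X/XO.; (2,2)=+1→X.O/O.X/X.O
ply 4: XOO/O.X/X.. is terminal -1 (X); from .../O.X/X.. depth 6

O winning at [.../O.X/X..]: True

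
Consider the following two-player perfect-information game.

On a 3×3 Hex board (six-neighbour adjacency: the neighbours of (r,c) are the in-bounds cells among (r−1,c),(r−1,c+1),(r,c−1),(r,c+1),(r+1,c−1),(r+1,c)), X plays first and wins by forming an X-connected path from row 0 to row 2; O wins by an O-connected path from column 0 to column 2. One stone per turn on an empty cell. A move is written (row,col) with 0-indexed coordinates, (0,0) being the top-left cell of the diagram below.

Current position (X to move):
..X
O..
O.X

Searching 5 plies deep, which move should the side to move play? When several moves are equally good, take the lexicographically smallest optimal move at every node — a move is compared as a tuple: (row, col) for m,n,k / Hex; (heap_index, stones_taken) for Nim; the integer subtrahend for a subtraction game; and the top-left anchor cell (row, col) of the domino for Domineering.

X's best at [..X/O../O.X]: (1,1)

ply 1, X at ..X/O../O.X | (0,0)=-1→X.X/O../O.X; (0,1)=-1→.XX/O../O.X; (1,1)=+1→..X/OX./O.X*; (1,2)=+1→..X/O.X/O.X; (2,1)=+1→..X/O../OXX
ply 2, O at ..X/OX./O.X | (0,0)=-1→O.X/OX./O.X*; (0,1)=-1→.OX/OX./O.X; (1,2)=-1→..X/OXO/O.X; (2,1)=-1→..X/OX./OOX
ply 3, X at O.X/OX./O.X | (0,1)=+1→OXX/OX./O.X*; (1,2)=+1→O.X/OXX/O.X; (2,1)=+1→O.X/OX./OXX
ply 4, O at OXX/OX./O.X | (1,2)=-1→OXX/OXO/O.X*; (2,1)=-1→OXX/OX./OOX
ply 5, X at OXX/OXO/O.X | (2,1)=+1→OXX/OXO/OXX*
ply 6: OXX/OXO/OXX is terminal -1 (O); from ..X/O../O.X depth 5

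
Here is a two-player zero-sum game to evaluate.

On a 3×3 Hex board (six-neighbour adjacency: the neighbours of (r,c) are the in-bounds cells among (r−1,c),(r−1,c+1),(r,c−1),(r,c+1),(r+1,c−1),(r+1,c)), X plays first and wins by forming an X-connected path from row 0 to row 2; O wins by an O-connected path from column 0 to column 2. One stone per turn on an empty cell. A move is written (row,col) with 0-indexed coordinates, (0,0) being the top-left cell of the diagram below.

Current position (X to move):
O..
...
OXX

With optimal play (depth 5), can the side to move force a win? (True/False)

[O../.../OXX] X move#1: (0,1):-1/OX./.../OXX, (0,2):+1/O.X/.../OXX*, (1,0):-1/O../X../OXX, (1,1):+1/O../.X./OXX, (1,2):-1/O../..X/OXX
[O.X/.../OXX] O move#2: (0,1):-1/OOX/.../OXX*, (1,0):-1/O.X/O../OXX, (1,1):-1/O.X/.O./OXX, (1,2):-1/O.X/..O/OXX
[OOX/.../OXX] X move#3: (1,0):+1/OOX/X../OXX*, (1,1):+1/OOX/.X./OXX, (1,2):+1/OOX/..X/OXX
[OOX/X../OXX] O move#4: (1,1):-1/OOX/XO./OXX*, (1,2):-1/OOX/X.O/OXX
[OOX/XO./OXX] X move#5: (1,2):+1/OOX/XOX/OXX*
[OOX/XOX/OXX] end (terminal -1, O#6); searched O../.../OXX to 5

X winning at [O../.../OXX]: True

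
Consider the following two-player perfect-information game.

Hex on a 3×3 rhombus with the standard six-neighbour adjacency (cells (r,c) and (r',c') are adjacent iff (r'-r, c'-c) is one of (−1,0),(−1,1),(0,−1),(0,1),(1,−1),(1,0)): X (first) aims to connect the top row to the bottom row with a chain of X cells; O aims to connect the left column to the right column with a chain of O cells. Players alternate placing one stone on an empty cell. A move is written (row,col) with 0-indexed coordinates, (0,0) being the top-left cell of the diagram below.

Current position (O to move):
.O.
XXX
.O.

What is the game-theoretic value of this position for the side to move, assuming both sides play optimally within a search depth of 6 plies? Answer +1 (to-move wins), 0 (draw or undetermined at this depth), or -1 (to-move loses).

value(.O./XXX/.O., O) = -1

ply 1, O at .O./XXX/.O. | (0,0)=-1→OO./XXX/.O.*; (0,2)=-1→.OO/XXX/.O.; (2,0)=-1→.O./XXX/OO.; (2,2)=-1→.O./XXX/.OO
ply 2, X at OO./XXX/.O. | (0,2)=+1→OOX/XXX/.O.*; (2,0)=-1→OO./XXX/XO.; (2,2)=-1→OO./XXX/.OX
ply 3, O at OOX/XXX/.O. | (2,0)=-1→OOX/XXX/OO.*; (2,2)=-1→OOX/XXX/.OO
ply 4, X at OOX/XXX/OO. | (2,2)=+1→OOX/XXX/OOX*
ply 5: OOX/XXX/OOX is terminal -1 (O); from .O./XXX/.O. depth 6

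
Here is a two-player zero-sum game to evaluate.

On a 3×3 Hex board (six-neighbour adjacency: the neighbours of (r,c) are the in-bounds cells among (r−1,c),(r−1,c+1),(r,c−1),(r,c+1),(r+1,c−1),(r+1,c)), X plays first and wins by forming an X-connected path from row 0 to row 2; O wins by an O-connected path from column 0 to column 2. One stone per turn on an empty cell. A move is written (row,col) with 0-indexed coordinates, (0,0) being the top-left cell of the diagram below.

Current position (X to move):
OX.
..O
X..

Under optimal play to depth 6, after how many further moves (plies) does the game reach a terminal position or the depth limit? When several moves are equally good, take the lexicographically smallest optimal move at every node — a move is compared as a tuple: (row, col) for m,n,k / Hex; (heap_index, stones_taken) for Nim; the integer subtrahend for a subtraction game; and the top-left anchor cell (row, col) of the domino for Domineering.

PV length from [OX./..O/X..]: 3 plies

p1 X@[OX./..O/X..]: (0,2)[OXX/..O/X..]+1* (1,0)[OX./X.O/X..]+1 (1,1)[OX./.XO/X..]+1 (2,1)[OX./..O/XX.]+1 (2,2)[OX./..O/X.X]+1
p2 O@[OXX/..O/X..]: (1,0)[OXX/O.O/X..]-1* (1,1)[OXX/.OO/X..]-1 (2,1)[OXX/..O/XO.]-1 (2,2)[OXX/..O/X.O]-1
p3 X@[OXX/O.O/X..]: (1,1)[OXX/OXO/X..]+1* (2,1)[OXX/O.O/XX.]-1 (2,2)[OXX/O.O/X.X]-1
p4 O@[OXX/OXO/X..] terminal -1; root [OX./..O/X..] d6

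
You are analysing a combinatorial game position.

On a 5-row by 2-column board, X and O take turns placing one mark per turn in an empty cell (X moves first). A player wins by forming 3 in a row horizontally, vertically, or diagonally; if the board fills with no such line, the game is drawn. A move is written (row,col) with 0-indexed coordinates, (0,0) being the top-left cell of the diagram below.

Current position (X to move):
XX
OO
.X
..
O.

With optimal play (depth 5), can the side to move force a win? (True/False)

X winning at [XX/OO/.X/../O.]: False

[XX/OO/.X/../O.] X move#1: (2,0):+0/XX/OO/XX/../O.*, (3,0):+0/XX/OO/.X/X./O., (3,1):+0/XX/OO/.X/.X/O., (4,1):+0/XX/OO/.X/../OX
[XX/OO/XX/../O.] O move#2: (3,0):+0/XX/OO/XX/O./O.*, (3,1):+0/XX/OO/XX/.O/O., (4,1):+0/XX/OO/XX/../OO
[XX/OO/XX/O./O.] X move#3: (3,1):+0/XX/OO/XX/OX/O.*, (4,1):+0/XX/OO/XX/O./OX
[XX/OO/XX/OX/O.] O move#4: (4,1):+0/XX/OO/XX/OX/OO*
[XX/OO/XX/OX/OO] end (terminal +0, X#5); searched XX/OO/.X/../O. to 5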